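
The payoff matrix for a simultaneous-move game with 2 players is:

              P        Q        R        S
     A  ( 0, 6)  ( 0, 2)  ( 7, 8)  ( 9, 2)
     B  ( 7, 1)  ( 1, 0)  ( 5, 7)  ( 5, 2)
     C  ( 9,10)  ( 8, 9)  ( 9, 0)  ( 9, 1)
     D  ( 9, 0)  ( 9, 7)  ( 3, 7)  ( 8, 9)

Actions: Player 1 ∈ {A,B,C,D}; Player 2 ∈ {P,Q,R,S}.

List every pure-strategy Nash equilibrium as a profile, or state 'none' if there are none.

(A,P): not NE [P1→D gives 9>0; P2→R gives 8>6]
(A,Q): not NE [P1→D gives 9>0; P2→R gives 8>2]
(A,R): not NE [P1→C gives 9>7]
(A,S): not NE [P2→R gives 8>2]
(B,P): not NE [P1→D gives 9>7; P2→R gives 7>1]
(B,Q): not NE [P1→D gives 9>1; P2→R gives 7>0]
(B,R): not NE [P1→C gives 9>5]
(B,S): not NE [P1→C gives 9>5; P2→R gives 7>2]
(C,P): NE
(C,Q): not NE [P1→D gives 9>8; P2→P gives 10>9]
(C,R): not NE [P2→P gives 10>0]
(C,S): not NE [P2→P gives 10>1]
(D,P): not NE [P2→S gives 9>0]
(D,Q): not NE [P2→S gives 9>7]
(D,R): not NE [P1→C gives 9>3; P2→S gives 9>7]
(D,S): not NE [P1→C gives 9>8]

Nash profiles: (C,P)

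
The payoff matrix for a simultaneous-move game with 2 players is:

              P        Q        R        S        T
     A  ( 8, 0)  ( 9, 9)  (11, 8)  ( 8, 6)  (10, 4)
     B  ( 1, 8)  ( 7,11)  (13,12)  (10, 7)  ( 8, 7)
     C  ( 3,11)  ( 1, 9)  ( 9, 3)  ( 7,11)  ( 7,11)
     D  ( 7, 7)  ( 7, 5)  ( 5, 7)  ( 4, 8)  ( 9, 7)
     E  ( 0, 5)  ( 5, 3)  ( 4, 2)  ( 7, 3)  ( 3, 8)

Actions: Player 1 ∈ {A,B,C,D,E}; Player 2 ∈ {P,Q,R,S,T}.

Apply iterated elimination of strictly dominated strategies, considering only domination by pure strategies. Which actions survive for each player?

P1 drop C (A beats it: P:8>3 Q:9>1 R:11>9 S:8>7 T:10>7)
P1 drop D (A beats it: P:8>7 Q:9>7 R:11>5 S:8>4 T:10>9)
P1 drop E (A beats it: P:8>0 Q:9>5 R:11>4 S:8>7 T:10>3)
P2 drop P (Q beats it: A:9>0 B:11>8)
P2 drop S (Q beats it: A:9>6 B:11>7)
P2 drop T (Q beats it: A:9>4 B:11>7)
P1→{A,B} P2→{Q,R}

Survivors P1:{A,B} P2:{Q,R}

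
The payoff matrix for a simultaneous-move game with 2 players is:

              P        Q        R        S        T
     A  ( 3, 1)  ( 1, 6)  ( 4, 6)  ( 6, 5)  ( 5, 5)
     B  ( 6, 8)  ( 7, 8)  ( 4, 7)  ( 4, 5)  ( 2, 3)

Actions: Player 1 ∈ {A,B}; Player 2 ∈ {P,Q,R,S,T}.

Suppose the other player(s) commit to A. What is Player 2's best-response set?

u_2(P vs A) = 1
u_2(Q vs A) = 6
u_2(R vs A) = 6
u_2(S vs A) = 5
u_2(T vs A) = 5
max payoff 6 at {Q,R}

P2 best: {Q,R}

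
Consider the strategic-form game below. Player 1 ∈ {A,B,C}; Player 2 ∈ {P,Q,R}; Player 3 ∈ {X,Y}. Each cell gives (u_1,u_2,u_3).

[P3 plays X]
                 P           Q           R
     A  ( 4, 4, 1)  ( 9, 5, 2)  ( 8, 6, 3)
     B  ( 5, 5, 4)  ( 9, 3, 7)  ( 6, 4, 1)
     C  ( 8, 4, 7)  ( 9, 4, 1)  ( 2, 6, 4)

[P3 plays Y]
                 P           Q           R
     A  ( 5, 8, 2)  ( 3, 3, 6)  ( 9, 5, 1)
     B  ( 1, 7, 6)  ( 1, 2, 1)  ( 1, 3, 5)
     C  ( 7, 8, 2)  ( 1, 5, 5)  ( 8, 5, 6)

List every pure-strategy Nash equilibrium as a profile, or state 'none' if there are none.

PSNE = {(A,R,X)}

(A,P,X): not NE [P1→C gives 8>4; P2→R gives 6>4; P3→Y gives 2>1]
(A,P,Y): not NE [P1→C gives 7>5]
(A,Q,X): not NE [P2→R gives 6>5; P3→Y gives 6>2]
(A,Q,Y): not NE [P2→P gives 8>3]
(A,R,X): NE
(A,R,Y): not NE [P2→P gives 8>5; P3→X gives 3>1]
(B,P,X): not NE [P1→C gives 8>5; P3→Y gives 6>4]
(B,P,Y): not NE [P1→C gives 7>1]
(B,Q,X): not NE [P2→P gives 5>3]
(B,Q,Y): not NE [P1→A gives 3>1; P2→P gives 7>2; P3→X gives 7>1]
(B,R,X): not NE [P1→A gives 8>6; P2→P gives 5>4; P3→Y gives 5>1]
(B,R,Y): not NE [P1→A gives 9>1; P2→P gives 7>3]
(C,P,X): not NE [P2→R gives 6>4]
(C,P,Y): not NE [P3→X gives 7>2]
(C,Q,X): not NE [P2→R gives 6>4; P3→Y gives 5>1]
(C,Q,Y): not NE [P1→A gives 3>1; P2→P gives 8>5]
(C,R,X): not NE [P1→A gives 8>2; P3→Y gives 6>4]
(C,R,Y): not NE [P1→A gives 9>8; P2→P gives 8>5]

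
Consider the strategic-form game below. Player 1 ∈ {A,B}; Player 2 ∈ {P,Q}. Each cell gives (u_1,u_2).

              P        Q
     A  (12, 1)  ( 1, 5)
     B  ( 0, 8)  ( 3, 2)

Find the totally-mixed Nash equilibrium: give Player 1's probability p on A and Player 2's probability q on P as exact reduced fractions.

P1 indiff ⇒ q·12+(1-q)·1 = q·0+(1-q)·3 ⇒ q(12) = (1-q)(2) ⇒ q = 1/7
P2 indiff ⇒ p·1+(1-p)·8 = p·5+(1-p)·2 ⇒ p(-4) = (1-p)(-6) ⇒ p = 3/5

(p,q) = (3/5, 1/7)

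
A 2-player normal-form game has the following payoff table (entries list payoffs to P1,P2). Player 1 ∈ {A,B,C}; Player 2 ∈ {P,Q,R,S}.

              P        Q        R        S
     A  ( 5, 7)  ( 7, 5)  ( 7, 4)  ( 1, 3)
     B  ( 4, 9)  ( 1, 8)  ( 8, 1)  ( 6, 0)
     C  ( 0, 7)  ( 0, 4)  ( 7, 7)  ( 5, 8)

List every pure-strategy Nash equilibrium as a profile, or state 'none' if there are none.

(A,P): NE
(A,Q): not NE [P2→P gives 7>5]
(A,R): not NE [P1→B gives 8>7; P2→P gives 7>4]
(A,S): not NE [P1→B gives 6>1; P2→P gives 7>3]
(B,P): not NE [P1→A gives 5>4]
(B,Q): not NE [P1→A gives 7>1; P2→P gives 9>8]
(B,R): not NE [P2→P gives 9>1]
(B,S): not NE [P2→P gives 9>0]
(C,P): not NE [P1→A gives 5>0; P2→S gives 8>7]
(C,Q): not NE [P1→A gives 7>0; P2→S gives 8>4]
(C,R): not NE [P1→B gives 8>7; P2→S gives 8>7]
(C,S): not NE [P1→B gives 6>5]

Nash profiles: (A,P)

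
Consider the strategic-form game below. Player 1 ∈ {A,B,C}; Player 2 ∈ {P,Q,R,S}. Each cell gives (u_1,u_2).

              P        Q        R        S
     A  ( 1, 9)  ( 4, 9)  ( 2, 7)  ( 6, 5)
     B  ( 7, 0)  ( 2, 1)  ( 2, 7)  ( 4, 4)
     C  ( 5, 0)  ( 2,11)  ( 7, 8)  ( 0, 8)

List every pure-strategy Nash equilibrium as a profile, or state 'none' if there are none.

(A,P): not NE [P1→B gives 7>1]
(A,Q): NE
(A,R): not NE [P1→C gives 7>2; P2→Q gives 9>7]
(A,S): not NE [P2→Q gives 9>5]
(B,P): not NE [P2→R gives 7>0]
(B,Q): not NE [P1→A gives 4>2; P2→R gives 7>1]
(B,R): not NE [P1→C gives 7>2]
(B,S): not NE [P1→A gives 6>4; P2→R gives 7>4]
(C,P): not NE [P1→B gives 7>5; P2→Q gives 11>0]
(C,Q): not NE [P1→A gives 4>2]
(C,R): not NE [P2→Q gives 11>8]
(C,S): not NE [P1→A gives 6>0; P2→Q gives 11>8]

PSNE = {(A,Q)}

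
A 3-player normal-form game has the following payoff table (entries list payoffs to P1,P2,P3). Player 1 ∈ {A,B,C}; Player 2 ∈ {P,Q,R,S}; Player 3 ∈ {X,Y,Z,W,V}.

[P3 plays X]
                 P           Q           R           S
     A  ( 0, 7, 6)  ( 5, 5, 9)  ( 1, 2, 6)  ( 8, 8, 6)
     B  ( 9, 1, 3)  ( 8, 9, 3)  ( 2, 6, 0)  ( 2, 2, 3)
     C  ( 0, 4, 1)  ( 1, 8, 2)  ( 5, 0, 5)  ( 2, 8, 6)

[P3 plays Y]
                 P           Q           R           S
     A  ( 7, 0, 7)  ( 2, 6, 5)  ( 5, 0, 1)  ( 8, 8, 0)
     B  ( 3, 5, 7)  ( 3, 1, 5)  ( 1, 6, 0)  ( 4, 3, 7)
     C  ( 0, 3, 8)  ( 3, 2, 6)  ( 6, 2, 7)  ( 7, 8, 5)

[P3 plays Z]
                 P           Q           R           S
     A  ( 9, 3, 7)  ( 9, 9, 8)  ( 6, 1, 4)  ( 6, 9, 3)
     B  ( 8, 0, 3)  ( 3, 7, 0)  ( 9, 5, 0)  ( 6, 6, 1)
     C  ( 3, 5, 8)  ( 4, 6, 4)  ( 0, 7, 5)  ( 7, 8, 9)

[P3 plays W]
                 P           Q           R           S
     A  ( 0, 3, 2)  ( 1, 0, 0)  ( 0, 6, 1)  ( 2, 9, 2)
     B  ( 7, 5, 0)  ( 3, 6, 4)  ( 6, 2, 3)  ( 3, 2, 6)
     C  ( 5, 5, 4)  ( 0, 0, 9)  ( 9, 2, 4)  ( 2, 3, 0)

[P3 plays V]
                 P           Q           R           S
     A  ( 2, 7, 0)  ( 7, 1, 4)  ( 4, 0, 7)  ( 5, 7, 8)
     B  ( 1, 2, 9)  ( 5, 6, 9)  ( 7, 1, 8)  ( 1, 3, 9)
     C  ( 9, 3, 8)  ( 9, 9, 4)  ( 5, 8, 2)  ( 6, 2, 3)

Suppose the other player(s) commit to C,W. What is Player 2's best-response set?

u_2(P vs C,W) = 5
u_2(Q vs C,W) = 0
u_2(R vs C,W) = 2
u_2(S vs C,W) = 3
max payoff 5 at {P}

argmax u_2 = {P}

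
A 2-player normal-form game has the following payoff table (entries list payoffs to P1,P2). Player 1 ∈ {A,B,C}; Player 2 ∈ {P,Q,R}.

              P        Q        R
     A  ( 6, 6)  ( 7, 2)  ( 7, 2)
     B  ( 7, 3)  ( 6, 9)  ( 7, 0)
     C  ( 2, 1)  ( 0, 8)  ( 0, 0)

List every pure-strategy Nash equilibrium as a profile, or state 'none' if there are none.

No pure NE.

(A,P): not NE [P1→B gives 7>6]
(A,Q): not NE [P2→P gives 6>2]
(A,R): not NE [P2→P gives 6>2]
(B,P): not NE [P2→Q gives 9>3]
(B,Q): not NE [P1→A gives 7>6]
(B,R): not NE [P2→Q gives 9>0]
(C,P): not NE [P1→B gives 7>2; P2→Q gives 8>1]
(C,Q): not NE [P1→A gives 7>0]
(C,R): not NE [P1→B gives 7>0; P2→Q gives 8>0]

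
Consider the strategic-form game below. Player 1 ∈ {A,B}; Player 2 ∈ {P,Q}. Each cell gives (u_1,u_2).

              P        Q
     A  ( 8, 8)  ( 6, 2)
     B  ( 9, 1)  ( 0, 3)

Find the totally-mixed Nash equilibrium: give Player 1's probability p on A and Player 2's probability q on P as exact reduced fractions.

P1 indiff ⇒ q·8+(1-q)·6 = q·9+(1-q)·0 ⇒ q(-1) = (1-q)(-6) ⇒ q = 6/7
P2 indiff ⇒ p·8+(1-p)·1 = p·2+(1-p)·3 ⇒ p(6) = (1-p)(2) ⇒ p = 1/4

p=1/4, q=6/7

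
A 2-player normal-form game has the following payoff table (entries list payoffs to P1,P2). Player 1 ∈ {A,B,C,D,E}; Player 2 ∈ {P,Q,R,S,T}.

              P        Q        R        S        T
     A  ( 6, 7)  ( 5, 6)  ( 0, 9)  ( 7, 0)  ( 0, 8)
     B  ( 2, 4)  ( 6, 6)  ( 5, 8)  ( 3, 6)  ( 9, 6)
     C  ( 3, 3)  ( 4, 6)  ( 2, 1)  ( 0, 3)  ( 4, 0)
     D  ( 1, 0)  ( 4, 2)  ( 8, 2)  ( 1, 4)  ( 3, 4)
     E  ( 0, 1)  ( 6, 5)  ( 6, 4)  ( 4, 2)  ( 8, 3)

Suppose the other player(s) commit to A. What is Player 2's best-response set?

argmax u_2 = {R}

u_2(P vs A) = 7
u_2(Q vs A) = 6
u_2(R vs A) = 9
u_2(S vs A) = 0
u_2(T vs A) = 8
max payoff 9 at {R}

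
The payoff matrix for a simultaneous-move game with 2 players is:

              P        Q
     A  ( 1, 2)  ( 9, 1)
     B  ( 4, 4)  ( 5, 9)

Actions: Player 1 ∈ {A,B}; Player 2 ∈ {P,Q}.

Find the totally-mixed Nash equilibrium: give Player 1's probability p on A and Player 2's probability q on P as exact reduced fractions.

P1 indiff ⇒ q·1+(1-q)·9 = q·4+(1-q)·5 ⇒ q(-3) = (1-q)(-4) ⇒ q = 4/7
P2 indiff ⇒ p·2+(1-p)·4 = p·1+(1-p)·9 ⇒ p(1) = (1-p)(5) ⇒ p = 5/6

P1 mixes 5/6 on A; P2 mixes 4/7 on P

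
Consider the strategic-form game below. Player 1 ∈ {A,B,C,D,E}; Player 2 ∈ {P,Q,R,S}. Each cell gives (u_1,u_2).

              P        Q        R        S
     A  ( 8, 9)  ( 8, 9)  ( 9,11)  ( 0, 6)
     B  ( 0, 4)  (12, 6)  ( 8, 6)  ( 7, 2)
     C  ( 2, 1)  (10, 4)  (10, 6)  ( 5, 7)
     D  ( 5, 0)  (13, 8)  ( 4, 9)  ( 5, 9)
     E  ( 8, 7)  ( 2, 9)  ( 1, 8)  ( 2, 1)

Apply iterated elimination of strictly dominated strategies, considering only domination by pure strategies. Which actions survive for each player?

Remaining: P1:{B,C,D} P2:{Q,R,S}

P2 drop P (R beats it: A:11>9 B:6>4 C:6>1 D:9>0 E:8>7)
P1 drop A (C beats it: Q:10>8 R:10>9 S:5>0)
P1 drop E (B beats it: Q:12>2 R:8>1 S:7>2)
P1→{B,C,D} P2→{Q,R,S}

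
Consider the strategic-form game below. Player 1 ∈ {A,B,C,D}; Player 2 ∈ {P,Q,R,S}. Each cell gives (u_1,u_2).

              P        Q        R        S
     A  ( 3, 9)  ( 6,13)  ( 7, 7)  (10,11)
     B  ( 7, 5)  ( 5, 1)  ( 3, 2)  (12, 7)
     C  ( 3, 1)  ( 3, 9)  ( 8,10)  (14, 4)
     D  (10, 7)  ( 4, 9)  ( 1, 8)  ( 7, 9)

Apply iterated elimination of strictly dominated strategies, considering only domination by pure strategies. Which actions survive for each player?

P2 drop P (S beats it: A:11>9 B:7>5 C:4>1 D:9>7)
P1 drop D (A beats it: Q:6>4 R:7>1 S:10>7)
P1→{A,B,C} P2→{Q,R,S}

Remaining: P1:{A,B,C} P2:{Q,R,S}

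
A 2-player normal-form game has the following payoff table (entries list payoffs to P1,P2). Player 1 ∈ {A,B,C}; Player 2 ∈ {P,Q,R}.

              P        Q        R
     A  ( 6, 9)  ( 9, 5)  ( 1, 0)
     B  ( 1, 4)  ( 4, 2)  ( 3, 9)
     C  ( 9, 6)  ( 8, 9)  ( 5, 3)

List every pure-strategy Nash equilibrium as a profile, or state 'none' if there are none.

PSNE: ∅

(A,P): not NE [P1→C gives 9>6]
(A,Q): not NE [P2→P gives 9>5]
(A,R): not NE [P1→C gives 5>1; P2→P gives 9>0]
(B,P): not NE [P1→C gives 9>1; P2→R gives 9>4]
(B,Q): not NE [P1→A gives 9>4; P2→R gives 9>2]
(B,R): not NE [P1→C gives 5>3]
(C,P): not NE [P2→Q gives 9>6]
(C,Q): not NE [P1→A gives 9>8]
(C,R): not NE [P2→Q gives 9>3]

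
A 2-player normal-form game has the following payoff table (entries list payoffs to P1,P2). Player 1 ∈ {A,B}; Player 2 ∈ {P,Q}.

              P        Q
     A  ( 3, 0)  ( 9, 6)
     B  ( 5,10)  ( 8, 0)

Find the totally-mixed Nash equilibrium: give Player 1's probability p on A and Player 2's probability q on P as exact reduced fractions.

P1 indiff ⇒ q·3+(1-q)·9 = q·5+(1-q)·8 ⇒ q(-2) = (1-q)(-1) ⇒ q = 1/3
P2 indiff ⇒ p·0+(1-p)·10 = p·6+(1-p)·0 ⇒ p(-6) = (1-p)(-10) ⇒ p = 5/8

P1 mixes 5/8 on A; P2 mixes 1/3 on P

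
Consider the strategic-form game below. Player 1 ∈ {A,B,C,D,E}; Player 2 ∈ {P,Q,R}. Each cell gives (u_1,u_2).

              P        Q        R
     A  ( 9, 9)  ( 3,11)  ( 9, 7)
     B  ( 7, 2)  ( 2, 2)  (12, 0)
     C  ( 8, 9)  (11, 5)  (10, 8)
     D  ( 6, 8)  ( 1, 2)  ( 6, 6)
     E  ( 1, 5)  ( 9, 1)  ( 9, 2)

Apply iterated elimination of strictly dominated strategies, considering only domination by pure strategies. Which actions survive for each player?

Remaining: P1:{A,C} P2:{P,Q}

P1 drop D (A beats it: P:9>6 Q:3>1 R:9>6)
P1 drop E (C beats it: P:8>1 Q:11>9 R:10>9)
P2 drop R (P beats it: A:9>7 B:2>0 C:9>8)
P1 drop B (A beats it: P:9>7 Q:3>2)
P1→{A,C} P2→{P,Q}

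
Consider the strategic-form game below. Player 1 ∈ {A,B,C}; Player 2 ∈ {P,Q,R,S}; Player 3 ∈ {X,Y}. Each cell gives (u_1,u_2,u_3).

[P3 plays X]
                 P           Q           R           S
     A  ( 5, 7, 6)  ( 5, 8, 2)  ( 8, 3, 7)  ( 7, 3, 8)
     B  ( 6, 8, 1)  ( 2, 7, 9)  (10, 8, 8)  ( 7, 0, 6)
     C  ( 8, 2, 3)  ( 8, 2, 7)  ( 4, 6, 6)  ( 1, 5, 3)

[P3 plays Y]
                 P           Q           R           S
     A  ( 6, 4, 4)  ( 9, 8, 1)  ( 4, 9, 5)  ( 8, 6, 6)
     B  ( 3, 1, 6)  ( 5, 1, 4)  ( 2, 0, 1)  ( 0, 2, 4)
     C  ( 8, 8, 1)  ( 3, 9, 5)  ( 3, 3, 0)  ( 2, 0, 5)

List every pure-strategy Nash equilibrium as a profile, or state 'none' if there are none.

PSNE = {(B,R,X)}

(A,P,X): not NE [P1→C gives 8>5; P2→Q gives 8>7]
(A,P,Y): not NE [P1→C gives 8>6; P2→R gives 9>4; P3→X gives 6>4]
(A,Q,X): not NE [P1→C gives 8>5]
(A,Q,Y): not NE [P2→R gives 9>8; P3→X gives 2>1]
(A,R,X): not NE [P1→B gives 10>8; P2→Q gives 8>3]
(A,R,Y): not NE [P3→X gives 7>5]
(A,S,X): not NE [P2→Q gives 8>3]
(A,S,Y): not NE [P2→R gives 9>6; P3→X gives 8>6]
(B,P,X): not NE [P1→C gives 8>6; P3→Y gives 6>1]
(B,P,Y): not NE [P1→C gives 8>3; P2→S gives 2>1]
(B,Q,X): not NE [P1→C gives 8>2; P2→R gives 8>7]
(B,Q,Y): not NE [P1→A gives 9>5; P2→S gives 2>1; P3→X gives 9>4]
(B,R,X): NE
(B,R,Y): not NE [P1→A gives 4>2; P2→S gives 2>0; P3→X gives 8>1]
(B,S,X): not NE [P2→R gives 8>0]
(B,S,Y): not NE [P1→A gives 8>0; P3→X gives 6>4]
(C,P,X): not NE [P2→R gives 6>2]
(C,P,Y): not NE [P2→Q gives 9>8; P3→X gives 3>1]
(C,Q,X): not NE [P2→R gives 6>2]
(C,Q,Y): not NE [P1→A gives 9>3; P3→X gives 7>5]
(C,R,X): not NE [P1→B gives 10>4]
(C,R,Y): not NE [P1→A gives 4>3; P2→Q gives 9>3; P3→X gives 6>0]
(C,S,X): not NE [P1→B gives 7>1; P2→R gives 6>5; P3→Y gives 5>3]
(C,S,Y): not NE [P1→A gives 8>2; P2→Q gives 9>0]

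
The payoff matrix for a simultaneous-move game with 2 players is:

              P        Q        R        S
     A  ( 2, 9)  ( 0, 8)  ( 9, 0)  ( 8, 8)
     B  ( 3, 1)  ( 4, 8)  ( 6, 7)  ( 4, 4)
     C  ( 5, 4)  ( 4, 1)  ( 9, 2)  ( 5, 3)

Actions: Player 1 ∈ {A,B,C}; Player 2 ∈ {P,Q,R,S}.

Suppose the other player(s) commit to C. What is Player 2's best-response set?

u_2(P vs C) = 4
u_2(Q vs C) = 1
u_2(R vs C) = 2
u_2(S vs C) = 3
max payoff 4 at {P}

argmax u_2 = {P}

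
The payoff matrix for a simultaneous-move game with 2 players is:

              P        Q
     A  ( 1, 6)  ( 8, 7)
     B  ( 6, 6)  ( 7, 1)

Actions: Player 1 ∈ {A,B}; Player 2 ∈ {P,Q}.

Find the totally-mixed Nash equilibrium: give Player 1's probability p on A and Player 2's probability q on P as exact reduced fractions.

P1 mixes 5/6 on A; P2 mixes 1/6 on P

P1 indiff ⇒ q·1+(1-q)·8 = q·6+(1-q)·7 ⇒ q(-5) = (1-q)(-1) ⇒ q = 1/6
P2 indiff ⇒ p·6+(1-p)·6 = p·7+(1-p)·1 ⇒ p(-1) = (1-p)(-5) ⇒ p = 5/6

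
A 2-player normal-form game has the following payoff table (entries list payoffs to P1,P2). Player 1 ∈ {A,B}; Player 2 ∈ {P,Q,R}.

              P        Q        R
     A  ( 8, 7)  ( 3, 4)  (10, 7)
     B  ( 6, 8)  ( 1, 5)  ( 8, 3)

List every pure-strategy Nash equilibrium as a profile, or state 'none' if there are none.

(A,P): NE
(A,Q): not NE [P2→R gives 7>4]
(A,R): NE
(B,P): not NE [P1→A gives 8>6]
(B,Q): not NE [P1→A gives 3>1; P2→P gives 8>5]
(B,R): not NE [P1→A gives 10>8; P2→P gives 8>3]

PSNE = {(A,P), (A,R)}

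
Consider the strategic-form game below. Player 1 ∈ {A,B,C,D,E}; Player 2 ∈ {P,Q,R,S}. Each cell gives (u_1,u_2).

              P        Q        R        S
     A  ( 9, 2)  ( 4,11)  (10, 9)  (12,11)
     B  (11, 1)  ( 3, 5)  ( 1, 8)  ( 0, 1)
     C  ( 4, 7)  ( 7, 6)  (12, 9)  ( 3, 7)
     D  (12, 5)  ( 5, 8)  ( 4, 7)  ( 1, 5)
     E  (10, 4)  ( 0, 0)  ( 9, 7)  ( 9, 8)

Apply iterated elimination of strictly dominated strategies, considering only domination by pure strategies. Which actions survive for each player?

Remaining: P1:{A,C} P2:{Q,R,S}

P1 drop B (D beats it: P:12>11 Q:5>3 R:4>1 S:1>0)
P2 drop P (R beats it: A:9>2 C:9>7 D:7>5 E:7>4)
P1 drop D (C beats it: Q:7>5 R:12>4 S:3>1)
P1 drop E (A beats it: Q:4>0 R:10>9 S:12>9)
P1→{A,C} P2→{Q,R,S}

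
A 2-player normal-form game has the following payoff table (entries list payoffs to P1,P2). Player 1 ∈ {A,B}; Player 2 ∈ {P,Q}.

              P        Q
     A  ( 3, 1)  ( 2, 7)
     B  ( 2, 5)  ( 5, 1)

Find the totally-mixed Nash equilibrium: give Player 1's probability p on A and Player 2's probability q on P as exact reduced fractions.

(p,q) = (2/5, 3/4)

P1 indiff ⇒ q·3+(1-q)·2 = q·2+(1-q)·5 ⇒ q(1) = (1-q)(3) ⇒ q = 3/4
P2 indiff ⇒ p·1+(1-p)·5 = p·7+(1-p)·1 ⇒ p(-6) = (1-p)(-4) ⇒ p = 2/5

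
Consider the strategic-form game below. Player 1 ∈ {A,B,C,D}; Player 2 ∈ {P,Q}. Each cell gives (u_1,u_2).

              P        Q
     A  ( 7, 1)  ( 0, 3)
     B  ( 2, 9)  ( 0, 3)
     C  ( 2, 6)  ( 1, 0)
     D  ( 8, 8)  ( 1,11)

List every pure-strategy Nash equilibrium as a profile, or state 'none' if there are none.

NE set: (D,Q)

(A,P): not NE [P1→D gives 8>7; P2→Q gives 3>1]
(A,Q): not NE [P1→D gives 1>0]
(B,P): not NE [P1→D gives 8>2]
(B,Q): not NE [P1→D gives 1>0; P2→P gives 9>3]
(C,P): not NE [P1→D gives 8>2]
(C,Q): not NE [P2→P gives 6>0]
(D,P): not NE [P2→Q gives 11>8]
(D,Q): NE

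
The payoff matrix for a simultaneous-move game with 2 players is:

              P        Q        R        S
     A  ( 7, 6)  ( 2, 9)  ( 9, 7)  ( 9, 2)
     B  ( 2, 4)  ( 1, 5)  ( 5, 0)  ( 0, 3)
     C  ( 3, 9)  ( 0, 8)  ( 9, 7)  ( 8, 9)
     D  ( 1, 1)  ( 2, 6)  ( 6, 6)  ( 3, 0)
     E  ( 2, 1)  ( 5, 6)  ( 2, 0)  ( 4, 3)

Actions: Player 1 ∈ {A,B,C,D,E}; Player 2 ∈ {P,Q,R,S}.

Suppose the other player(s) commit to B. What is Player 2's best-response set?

P2 best: {Q}

u_2(P vs B) = 4
u_2(Q vs B) = 5
u_2(R vs B) = 0
u_2(S vs B) = 3
max payoff 5 at {Q}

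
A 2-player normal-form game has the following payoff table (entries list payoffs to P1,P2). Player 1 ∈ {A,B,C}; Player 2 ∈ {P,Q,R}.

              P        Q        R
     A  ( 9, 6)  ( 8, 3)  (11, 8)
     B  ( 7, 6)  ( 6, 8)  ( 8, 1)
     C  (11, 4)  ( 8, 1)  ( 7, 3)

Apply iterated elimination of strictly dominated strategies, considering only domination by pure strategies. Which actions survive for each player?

IESDS → P1:{A,C} P2:{P,R}

P1 drop B (A beats it: P:9>7 Q:8>6 R:11>8)
P2 drop Q (P beats it: A:6>3 C:4>1)
P1→{A,C} P2→{P,R}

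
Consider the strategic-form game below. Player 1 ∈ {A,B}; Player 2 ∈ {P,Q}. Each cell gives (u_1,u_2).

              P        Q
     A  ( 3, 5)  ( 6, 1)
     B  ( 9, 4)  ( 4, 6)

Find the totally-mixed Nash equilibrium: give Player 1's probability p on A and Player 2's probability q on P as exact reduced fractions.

P1 indiff ⇒ q·3+(1-q)·6 = q·9+(1-q)·4 ⇒ q(-6) = (1-q)(-2) ⇒ q = 1/4
P2 indiff ⇒ p·5+(1-p)·4 = p·1+(1-p)·6 ⇒ p(4) = (1-p)(2) ⇒ p = 1/3

P1 mixes 1/3 on A; P2 mixes 1/4 on P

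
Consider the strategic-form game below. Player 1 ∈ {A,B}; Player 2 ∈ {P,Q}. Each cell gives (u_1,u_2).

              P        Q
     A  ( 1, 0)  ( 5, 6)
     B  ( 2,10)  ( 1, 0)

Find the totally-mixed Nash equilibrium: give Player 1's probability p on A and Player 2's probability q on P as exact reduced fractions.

(p,q) = (5/8, 4/5)

P1 indiff ⇒ q·1+(1-q)·5 = q·2+(1-q)·1 ⇒ q(-1) = (1-q)(-4) ⇒ q = 4/5
P2 indiff ⇒ p·0+(1-p)·10 = p·6+(1-p)·0 ⇒ p(-6) = (1-p)(-10) ⇒ p = 5/8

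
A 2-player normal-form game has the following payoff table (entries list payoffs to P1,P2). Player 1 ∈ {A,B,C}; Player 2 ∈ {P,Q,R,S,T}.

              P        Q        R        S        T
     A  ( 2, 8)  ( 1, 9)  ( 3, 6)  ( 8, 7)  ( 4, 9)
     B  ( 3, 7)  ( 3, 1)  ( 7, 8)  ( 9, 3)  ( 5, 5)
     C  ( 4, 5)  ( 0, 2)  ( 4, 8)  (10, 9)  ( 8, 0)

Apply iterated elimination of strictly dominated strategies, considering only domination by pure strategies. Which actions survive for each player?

Survivors P1:{B,C} P2:{R,S}

P1 drop A (B beats it: P:3>2 Q:3>1 R:7>3 S:9>8 T:5>4)
P2 drop P (R beats it: B:8>7 C:8>5)
P2 drop Q (R beats it: B:8>1 C:8>2)
P2 drop T (R beats it: B:8>5 C:8>0)
P1→{B,C} P2→{R,S}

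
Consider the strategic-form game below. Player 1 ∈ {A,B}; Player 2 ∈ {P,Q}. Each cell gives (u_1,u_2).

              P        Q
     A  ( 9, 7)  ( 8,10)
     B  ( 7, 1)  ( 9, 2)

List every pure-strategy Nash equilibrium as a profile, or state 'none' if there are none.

(A,P): not NE [P2→Q gives 10>7]
(A,Q): not NE [P1→B gives 9>8]
(B,P): not NE [P1→A gives 9>7; P2→Q gives 2>1]
(B,Q): NE

NE set: (B,Q)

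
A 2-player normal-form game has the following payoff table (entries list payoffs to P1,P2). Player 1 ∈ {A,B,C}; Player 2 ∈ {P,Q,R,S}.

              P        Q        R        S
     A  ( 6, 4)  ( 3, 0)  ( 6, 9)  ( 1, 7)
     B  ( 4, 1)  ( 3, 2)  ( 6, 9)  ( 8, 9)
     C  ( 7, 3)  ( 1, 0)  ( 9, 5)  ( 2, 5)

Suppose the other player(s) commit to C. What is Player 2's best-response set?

argmax u_2 = {R,S}

u_2(P vs C) = 3
u_2(Q vs C) = 0
u_2(R vs C) = 5
u_2(S vs C) = 5
max payoff 5 at {R,S}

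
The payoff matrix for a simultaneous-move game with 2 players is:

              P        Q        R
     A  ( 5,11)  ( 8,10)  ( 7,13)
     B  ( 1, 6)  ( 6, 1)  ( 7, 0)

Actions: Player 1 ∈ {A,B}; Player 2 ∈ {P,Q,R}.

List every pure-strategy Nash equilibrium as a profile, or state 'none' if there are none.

PSNE = {(A,R)}

(A,P): not NE [P2→R gives 13>11]
(A,Q): not NE [P2→R gives 13>10]
(A,R): NE
(B,P): not NE [P1→A gives 5>1]
(B,Q): not NE [P1→A gives 8>6; P2→P gives 6>1]
(B,R): not NE [P2→P gives 6>0]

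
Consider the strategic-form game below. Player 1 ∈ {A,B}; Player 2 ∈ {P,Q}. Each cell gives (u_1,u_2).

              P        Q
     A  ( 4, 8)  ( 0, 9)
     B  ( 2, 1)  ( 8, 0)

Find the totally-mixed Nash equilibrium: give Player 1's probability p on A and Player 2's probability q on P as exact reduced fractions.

P1 indiff ⇒ q·4+(1-q)·0 = q·2+(1-q)·8 ⇒ q(2) = (1-q)(8) ⇒ q = 4/5
P2 indiff ⇒ p·8+(1-p)·1 = p·9+(1-p)·0 ⇒ p(-1) = (1-p)(-1) ⇒ p = 1/2

(p,q) = (1/2, 4/5)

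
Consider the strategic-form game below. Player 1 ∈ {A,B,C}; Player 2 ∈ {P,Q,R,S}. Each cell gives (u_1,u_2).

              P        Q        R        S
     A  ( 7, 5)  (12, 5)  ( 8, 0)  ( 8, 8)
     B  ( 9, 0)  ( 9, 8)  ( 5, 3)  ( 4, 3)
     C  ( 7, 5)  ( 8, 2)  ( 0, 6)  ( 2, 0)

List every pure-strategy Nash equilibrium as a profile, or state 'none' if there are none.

(A,P): not NE [P1→B gives 9>7; P2→S gives 8>5]
(A,Q): not NE [P2→S gives 8>5]
(A,R): not NE [P2→S gives 8>0]
(A,S): NE
(B,P): not NE [P2→Q gives 8>0]
(B,Q): not NE [P1→A gives 12>9]
(B,R): not NE [P1→A gives 8>5; P2→Q gives 8>3]
(B,S): not NE [P1→A gives 8>4; P2→Q gives 8>3]
(C,P): not NE [P1→B gives 9>7; P2→R gives 6>5]
(C,Q): not NE [P1→A gives 12>8; P2→R gives 6>2]
(C,R): not NE [P1→A gives 8>0]
(C,S): not NE [P1→A gives 8>2; P2→R gives 6>0]

PSNE = {(A,S)}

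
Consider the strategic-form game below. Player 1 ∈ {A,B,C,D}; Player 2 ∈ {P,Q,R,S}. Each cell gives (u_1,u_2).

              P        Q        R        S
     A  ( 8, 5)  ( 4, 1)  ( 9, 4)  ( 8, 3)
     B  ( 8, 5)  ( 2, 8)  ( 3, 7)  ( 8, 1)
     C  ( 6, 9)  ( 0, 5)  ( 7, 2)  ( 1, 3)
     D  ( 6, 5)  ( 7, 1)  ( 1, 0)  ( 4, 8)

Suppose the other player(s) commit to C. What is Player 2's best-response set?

argmax u_2 = {P}

u_2(P vs C) = 9
u_2(Q vs C) = 5
u_2(R vs C) = 2
u_2(S vs C) = 3
max payoff 9 at {P}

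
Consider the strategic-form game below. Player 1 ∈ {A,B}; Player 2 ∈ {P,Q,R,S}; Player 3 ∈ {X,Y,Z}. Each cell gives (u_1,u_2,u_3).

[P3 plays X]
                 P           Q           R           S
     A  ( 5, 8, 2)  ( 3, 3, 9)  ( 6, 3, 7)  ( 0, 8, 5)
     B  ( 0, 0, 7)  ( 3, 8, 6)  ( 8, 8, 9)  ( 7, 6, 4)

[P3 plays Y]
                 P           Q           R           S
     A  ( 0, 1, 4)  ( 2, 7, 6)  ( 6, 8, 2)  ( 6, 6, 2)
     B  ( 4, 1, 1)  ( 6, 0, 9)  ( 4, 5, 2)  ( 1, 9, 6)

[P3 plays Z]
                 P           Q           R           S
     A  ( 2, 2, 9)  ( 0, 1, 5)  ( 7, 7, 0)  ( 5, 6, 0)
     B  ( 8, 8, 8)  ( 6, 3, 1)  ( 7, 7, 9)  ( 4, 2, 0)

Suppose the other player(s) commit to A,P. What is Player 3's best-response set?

argmax u_3 = {Z}

u_3(X vs A,P) = 2
u_3(Y vs A,P) = 4
u_3(Z vs A,P) = 9
max payoff 9 at {Z}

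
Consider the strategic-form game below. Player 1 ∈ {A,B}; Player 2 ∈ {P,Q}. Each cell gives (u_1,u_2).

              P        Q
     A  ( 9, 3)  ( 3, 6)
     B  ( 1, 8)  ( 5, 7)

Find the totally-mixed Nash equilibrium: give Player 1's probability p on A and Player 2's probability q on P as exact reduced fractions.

P1 indiff ⇒ q·9+(1-q)·3 = q·1+(1-q)·5 ⇒ q(8) = (1-q)(2) ⇒ q = 1/5
P2 indiff ⇒ p·3+(1-p)·8 = p·6+(1-p)·7 ⇒ p(-3) = (1-p)(-1) ⇒ p = 1/4

p=1/4, q=1/5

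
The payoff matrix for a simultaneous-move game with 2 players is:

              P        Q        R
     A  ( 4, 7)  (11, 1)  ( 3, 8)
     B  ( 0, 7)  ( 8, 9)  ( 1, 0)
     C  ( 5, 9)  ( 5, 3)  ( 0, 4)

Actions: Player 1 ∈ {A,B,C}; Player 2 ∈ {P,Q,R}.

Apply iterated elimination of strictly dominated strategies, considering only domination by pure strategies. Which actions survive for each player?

Survivors P1:{A,C} P2:{P,R}

P1 drop B (A beats it: P:4>0 Q:11>8 R:3>1)
P2 drop Q (P beats it: A:7>1 C:9>3)
P1→{A,C} P2→{P,R}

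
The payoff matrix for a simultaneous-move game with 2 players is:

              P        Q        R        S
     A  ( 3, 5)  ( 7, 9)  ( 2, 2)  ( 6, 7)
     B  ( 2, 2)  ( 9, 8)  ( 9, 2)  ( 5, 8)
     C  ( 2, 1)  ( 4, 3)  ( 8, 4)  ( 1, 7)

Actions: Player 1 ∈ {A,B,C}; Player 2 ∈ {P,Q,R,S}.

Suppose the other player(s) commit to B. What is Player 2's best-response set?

P2 best: {Q,S}

u_2(P vs B) = 2
u_2(Q vs B) = 8
u_2(R vs B) = 2
u_2(S vs B) = 8
max payoff 8 at {Q,S}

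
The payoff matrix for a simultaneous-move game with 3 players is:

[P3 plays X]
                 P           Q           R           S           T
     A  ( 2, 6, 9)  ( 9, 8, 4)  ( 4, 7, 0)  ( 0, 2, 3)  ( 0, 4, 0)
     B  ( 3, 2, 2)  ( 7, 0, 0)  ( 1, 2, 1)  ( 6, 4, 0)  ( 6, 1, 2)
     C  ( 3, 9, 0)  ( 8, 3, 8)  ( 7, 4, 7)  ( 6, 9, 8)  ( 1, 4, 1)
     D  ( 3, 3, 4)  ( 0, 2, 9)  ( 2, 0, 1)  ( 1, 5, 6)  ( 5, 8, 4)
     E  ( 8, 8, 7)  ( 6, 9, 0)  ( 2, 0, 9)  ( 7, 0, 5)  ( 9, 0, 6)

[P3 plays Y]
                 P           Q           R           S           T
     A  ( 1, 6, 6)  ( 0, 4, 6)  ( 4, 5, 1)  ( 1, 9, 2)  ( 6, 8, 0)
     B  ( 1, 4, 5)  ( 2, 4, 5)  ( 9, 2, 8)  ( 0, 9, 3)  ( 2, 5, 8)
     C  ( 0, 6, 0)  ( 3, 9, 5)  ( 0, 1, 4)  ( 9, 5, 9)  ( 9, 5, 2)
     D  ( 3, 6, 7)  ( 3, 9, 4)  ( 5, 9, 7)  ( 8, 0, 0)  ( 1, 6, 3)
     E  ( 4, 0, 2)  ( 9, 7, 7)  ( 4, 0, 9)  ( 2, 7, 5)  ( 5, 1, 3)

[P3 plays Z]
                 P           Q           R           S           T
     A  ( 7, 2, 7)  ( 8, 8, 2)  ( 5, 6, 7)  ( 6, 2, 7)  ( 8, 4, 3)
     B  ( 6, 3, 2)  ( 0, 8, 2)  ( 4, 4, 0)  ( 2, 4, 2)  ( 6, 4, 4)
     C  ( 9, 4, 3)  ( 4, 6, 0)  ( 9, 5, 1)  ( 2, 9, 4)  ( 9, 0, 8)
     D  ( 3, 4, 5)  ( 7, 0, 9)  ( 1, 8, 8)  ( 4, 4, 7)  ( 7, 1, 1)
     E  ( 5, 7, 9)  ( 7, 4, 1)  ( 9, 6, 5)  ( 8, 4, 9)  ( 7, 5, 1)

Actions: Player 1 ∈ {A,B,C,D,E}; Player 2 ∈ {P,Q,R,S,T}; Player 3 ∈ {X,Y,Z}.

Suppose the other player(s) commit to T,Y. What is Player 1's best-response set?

u_1(A vs T,Y) = 6
u_1(B vs T,Y) = 2
u_1(C vs T,Y) = 9
u_1(D vs T,Y) = 1
u_1(E vs T,Y) = 5
max payoff 9 at {C}

BR_1 = {C}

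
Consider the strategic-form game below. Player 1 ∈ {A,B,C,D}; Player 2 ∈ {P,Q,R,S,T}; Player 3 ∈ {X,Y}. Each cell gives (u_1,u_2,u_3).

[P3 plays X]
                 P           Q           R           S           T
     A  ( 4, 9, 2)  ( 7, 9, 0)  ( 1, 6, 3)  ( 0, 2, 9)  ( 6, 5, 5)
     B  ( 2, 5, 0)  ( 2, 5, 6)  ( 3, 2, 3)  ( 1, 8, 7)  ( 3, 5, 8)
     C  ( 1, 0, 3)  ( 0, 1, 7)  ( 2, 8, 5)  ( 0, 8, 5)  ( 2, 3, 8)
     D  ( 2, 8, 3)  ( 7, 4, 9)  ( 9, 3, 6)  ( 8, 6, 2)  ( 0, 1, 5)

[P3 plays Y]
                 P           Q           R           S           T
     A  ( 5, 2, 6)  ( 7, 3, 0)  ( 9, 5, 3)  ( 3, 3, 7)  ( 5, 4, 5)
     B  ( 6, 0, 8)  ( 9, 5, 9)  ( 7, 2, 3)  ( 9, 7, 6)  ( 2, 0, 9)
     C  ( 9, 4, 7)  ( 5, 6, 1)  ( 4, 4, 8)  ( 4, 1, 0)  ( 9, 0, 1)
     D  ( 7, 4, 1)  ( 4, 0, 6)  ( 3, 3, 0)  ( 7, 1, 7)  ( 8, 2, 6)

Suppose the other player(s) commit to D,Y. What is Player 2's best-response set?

BR_2 = {P}

u_2(P vs D,Y) = 4
u_2(Q vs D,Y) = 0
u_2(R vs D,Y) = 3
u_2(S vs D,Y) = 1
u_2(T vs D,Y) = 2
max payoff 4 at {P}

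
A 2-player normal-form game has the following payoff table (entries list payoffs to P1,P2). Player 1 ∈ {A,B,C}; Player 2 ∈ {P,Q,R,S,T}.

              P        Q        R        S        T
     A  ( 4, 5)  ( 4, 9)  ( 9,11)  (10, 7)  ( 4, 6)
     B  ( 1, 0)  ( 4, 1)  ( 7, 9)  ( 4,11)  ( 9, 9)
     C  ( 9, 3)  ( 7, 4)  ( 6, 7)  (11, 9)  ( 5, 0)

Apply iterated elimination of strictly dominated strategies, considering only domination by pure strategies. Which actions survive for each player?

P2 drop P (Q beats it: A:9>5 B:1>0 C:4>3)
P2 drop Q (R beats it: A:11>9 B:9>1 C:7>4)
P2 drop T (S beats it: A:7>6 B:11>9 C:9>0)
P1 drop B (A beats it: R:9>7 S:10>4)
P1→{A,C} P2→{R,S}

Remaining: P1:{A,C} P2:{R,S}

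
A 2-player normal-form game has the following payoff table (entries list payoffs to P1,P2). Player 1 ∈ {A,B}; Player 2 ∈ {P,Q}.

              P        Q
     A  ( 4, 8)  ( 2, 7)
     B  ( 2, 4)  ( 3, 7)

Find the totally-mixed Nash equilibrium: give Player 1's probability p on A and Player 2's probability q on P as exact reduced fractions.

p=3/4, q=1/3

P1 indiff ⇒ q·4+(1-q)·2 = q·2+(1-q)·3 ⇒ q(2) = (1-q)(1) ⇒ q = 1/3
P2 indiff ⇒ p·8+(1-p)·4 = p·7+(1-p)·7 ⇒ p(1) = (1-p)(3) ⇒ p = 3/4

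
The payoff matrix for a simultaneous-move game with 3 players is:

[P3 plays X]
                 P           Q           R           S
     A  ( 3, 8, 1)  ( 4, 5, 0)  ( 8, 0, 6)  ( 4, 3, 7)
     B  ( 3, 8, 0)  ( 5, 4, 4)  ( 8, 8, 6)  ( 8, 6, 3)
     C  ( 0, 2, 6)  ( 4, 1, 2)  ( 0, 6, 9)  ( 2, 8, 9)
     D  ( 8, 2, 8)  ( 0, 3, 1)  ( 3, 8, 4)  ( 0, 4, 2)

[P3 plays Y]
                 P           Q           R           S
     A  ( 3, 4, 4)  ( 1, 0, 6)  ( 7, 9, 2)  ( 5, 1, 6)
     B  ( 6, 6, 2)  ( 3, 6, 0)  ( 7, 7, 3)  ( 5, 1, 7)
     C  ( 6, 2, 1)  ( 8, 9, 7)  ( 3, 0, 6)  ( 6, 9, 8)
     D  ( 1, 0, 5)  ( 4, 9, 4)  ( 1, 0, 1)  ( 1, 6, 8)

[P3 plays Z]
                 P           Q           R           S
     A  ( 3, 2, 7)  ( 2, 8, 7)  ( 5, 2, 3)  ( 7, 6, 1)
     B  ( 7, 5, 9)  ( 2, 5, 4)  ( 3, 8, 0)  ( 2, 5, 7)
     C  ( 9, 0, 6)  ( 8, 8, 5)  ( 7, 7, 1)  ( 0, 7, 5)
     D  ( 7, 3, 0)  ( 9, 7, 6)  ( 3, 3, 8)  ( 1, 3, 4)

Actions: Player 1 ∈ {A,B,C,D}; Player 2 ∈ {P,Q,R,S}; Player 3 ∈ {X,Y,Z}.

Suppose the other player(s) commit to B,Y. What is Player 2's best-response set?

u_2(P vs B,Y) = 6
u_2(Q vs B,Y) = 6
u_2(R vs B,Y) = 7
u_2(S vs B,Y) = 1
max payoff 7 at {R}

BR_2 = {R}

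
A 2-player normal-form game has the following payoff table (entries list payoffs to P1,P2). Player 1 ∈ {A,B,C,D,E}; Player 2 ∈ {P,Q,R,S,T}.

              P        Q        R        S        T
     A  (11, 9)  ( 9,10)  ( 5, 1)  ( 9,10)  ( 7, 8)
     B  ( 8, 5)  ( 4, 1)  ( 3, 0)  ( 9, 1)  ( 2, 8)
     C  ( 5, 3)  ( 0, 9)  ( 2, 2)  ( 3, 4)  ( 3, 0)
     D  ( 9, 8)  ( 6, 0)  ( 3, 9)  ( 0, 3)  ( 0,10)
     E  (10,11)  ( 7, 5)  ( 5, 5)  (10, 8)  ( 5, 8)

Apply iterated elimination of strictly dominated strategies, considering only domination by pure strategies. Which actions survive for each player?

P1 drop B (E beats it: P:10>8 Q:7>4 R:5>3 S:10>9 T:5>2)
P1 drop C (A beats it: P:11>5 Q:9>0 R:5>2 S:9>3 T:7>3)
P1 drop D (A beats it: P:11>9 Q:9>6 R:5>3 S:9>0 T:7>0)
P2 drop R (P beats it: A:9>1 E:11>5)
P2 drop T (P beats it: A:9>8 E:11>8)
P1→{A,E} P2→{P,Q,S}

Survivors P1:{A,E} P2:{P,Q,S}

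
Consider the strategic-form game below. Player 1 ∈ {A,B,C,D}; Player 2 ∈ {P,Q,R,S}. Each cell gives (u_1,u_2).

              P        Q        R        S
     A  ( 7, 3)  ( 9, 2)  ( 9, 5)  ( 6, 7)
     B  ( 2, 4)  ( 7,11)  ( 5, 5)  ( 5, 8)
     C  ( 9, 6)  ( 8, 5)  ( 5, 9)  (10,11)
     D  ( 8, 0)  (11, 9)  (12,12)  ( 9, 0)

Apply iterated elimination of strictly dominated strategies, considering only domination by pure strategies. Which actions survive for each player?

IESDS → P1:{C,D} P2:{R,S}

P1 drop A (D beats it: P:8>7 Q:11>9 R:12>9 S:9>6)
P1 drop B (D beats it: P:8>2 Q:11>7 R:12>5 S:9>5)
P2 drop P (R beats it: C:9>6 D:12>0)
P2 drop Q (R beats it: C:9>5 D:12>9)
P1→{C,D} P2→{R,S}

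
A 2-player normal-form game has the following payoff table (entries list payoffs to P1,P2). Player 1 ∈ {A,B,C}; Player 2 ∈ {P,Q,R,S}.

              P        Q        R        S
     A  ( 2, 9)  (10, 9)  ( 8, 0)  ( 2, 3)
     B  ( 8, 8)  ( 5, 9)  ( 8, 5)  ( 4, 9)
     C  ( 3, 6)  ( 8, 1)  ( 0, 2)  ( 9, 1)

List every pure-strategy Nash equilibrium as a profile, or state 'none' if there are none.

Nash profiles: (A,Q)

(A,P): not NE [P1→B gives 8>2]
(A,Q): NE
(A,R): not NE [P2→Q gives 9>0]
(A,S): not NE [P1→C gives 9>2; P2→Q gives 9>3]
(B,P): not NE [P2→S gives 9>8]
(B,Q): not NE [P1→A gives 10>5]
(B,R): not NE [P2→S gives 9>5]
(B,S): not NE [P1→C gives 9>4]
(C,P): not NE [P1→B gives 8>3]
(C,Q): not NE [P1→A gives 10>8; P2→P gives 6>1]
(C,R): not NE [P1→B gives 8>0; P2→P gives 6>2]
(C,S): not NE [P2→P gives 6>1]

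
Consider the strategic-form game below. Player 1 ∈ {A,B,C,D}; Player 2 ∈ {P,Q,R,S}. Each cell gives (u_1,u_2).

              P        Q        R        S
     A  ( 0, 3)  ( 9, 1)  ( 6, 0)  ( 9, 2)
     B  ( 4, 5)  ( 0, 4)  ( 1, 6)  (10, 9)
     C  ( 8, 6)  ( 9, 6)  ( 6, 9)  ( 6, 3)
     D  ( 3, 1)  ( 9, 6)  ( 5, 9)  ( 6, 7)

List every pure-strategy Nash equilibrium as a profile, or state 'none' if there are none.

Nash profiles: (B,S), (C,R)

(A,P): not NE [P1→C gives 8>0]
(A,Q): not NE [P2→P gives 3>1]
(A,R): not NE [P2→P gives 3>0]
(A,S): not NE [P1→B gives 10>9; P2→P gives 3>2]
(B,P): not NE [P1→C gives 8>4; P2→S gives 9>5]
(B,Q): not NE [P1→D gives 9>0; P2→S gives 9>4]
(B,R): not NE [P1→C gives 6>1; P2→S gives 9>6]
(B,S): NE
(C,P): not NE [P2→R gives 9>6]
(C,Q): not NE [P2→R gives 9>6]
(C,R): NE
(C,S): not NE [P1→B gives 10>6; P2→R gives 9>3]
(D,P): not NE [P1→C gives 8>3; P2→R gives 9>1]
(D,Q): not NE [P2→R gives 9>6]
(D,R): not NE [P1→C gives 6>5]
(D,S): not NE [P1→B gives 10>6; P2→R gives 9>7]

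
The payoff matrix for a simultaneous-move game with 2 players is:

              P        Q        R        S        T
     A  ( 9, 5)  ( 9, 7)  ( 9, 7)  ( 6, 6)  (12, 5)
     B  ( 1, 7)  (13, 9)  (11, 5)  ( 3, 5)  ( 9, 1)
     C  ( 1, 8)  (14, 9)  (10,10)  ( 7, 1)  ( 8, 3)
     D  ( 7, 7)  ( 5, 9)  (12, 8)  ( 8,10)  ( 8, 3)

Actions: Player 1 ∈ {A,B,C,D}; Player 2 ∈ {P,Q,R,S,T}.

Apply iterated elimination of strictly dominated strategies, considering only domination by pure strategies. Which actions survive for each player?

Remaining: P1:{B,C,D} P2:{Q,R,S}

P2 drop P (Q beats it: A:7>5 B:9>7 C:9>8 D:9>7)
P2 drop T (Q beats it: A:7>5 B:9>1 C:9>3 D:9>3)
P1 drop A (C beats it: Q:14>9 R:10>9 S:7>6)
P1→{B,C,D} P2→{Q,R,S}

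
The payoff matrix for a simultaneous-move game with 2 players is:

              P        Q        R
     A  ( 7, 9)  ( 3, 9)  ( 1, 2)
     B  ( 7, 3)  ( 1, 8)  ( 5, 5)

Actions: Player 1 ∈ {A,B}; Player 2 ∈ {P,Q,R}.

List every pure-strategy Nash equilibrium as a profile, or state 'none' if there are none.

(A,P): NE
(A,Q): NE
(A,R): not NE [P1→B gives 5>1; P2→Q gives 9>2]
(B,P): not NE [P2→Q gives 8>3]
(B,Q): not NE [P1→A gives 3>1]
(B,R): not NE [P2→Q gives 8>5]

NE set: (A,P), (A,Q)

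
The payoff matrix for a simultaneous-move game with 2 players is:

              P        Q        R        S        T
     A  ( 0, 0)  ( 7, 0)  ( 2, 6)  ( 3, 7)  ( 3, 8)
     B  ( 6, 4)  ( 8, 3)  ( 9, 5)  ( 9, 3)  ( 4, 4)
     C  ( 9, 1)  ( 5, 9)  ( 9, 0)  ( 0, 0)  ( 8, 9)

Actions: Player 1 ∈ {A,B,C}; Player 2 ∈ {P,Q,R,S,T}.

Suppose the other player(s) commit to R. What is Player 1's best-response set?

u_1(A vs R) = 2
u_1(B vs R) = 9
u_1(C vs R) = 9
max payoff 9 at {B,C}

argmax u_1 = {B,C}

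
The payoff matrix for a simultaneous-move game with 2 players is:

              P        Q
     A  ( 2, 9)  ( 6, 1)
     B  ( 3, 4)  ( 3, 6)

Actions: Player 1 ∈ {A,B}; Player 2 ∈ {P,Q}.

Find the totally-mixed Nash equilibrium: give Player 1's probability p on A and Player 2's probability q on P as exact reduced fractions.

P1 indiff ⇒ q·2+(1-q)·6 = q·3+(1-q)·3 ⇒ q(-1) = (1-q)(-3) ⇒ q = 3/4
P2 indiff ⇒ p·9+(1-p)·4 = p·1+(1-p)·6 ⇒ p(8) = (1-p)(2) ⇒ p = 1/5

p=1/5, q=3/4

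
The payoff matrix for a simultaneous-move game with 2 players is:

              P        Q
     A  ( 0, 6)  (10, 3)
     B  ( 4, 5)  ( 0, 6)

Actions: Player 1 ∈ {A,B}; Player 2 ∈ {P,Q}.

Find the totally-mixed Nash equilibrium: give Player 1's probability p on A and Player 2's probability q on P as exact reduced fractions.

p=1/4, q=5/7

P1 indiff ⇒ q·0+(1-q)·10 = q·4+(1-q)·0 ⇒ q(-4) = (1-q)(-10) ⇒ q = 5/7
P2 indiff ⇒ p·6+(1-p)·5 = p·3+(1-p)·6 ⇒ p(3) = (1-p)(1) ⇒ p = 1/4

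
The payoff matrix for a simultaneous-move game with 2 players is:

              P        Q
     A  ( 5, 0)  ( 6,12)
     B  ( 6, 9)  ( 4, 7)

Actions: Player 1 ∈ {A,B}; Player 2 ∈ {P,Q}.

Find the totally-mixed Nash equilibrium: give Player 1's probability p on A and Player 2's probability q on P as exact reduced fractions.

P1 indiff ⇒ q·5+(1-q)·6 = q·6+(1-q)·4 ⇒ q(-1) = (1-q)(-2) ⇒ q = 2/3
P2 indiff ⇒ p·0+(1-p)·9 = p·12+(1-p)·7 ⇒ p(-12) = (1-p)(-2) ⇒ p = 1/7

P1 mixes 1/7 on A; P2 mixes 2/3 on P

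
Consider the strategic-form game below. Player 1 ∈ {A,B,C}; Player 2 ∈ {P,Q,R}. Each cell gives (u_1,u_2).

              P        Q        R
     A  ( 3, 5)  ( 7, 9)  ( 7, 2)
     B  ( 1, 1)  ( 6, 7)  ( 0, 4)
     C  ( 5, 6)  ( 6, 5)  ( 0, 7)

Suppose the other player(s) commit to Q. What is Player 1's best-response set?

u_1(A vs Q) = 7
u_1(B vs Q) = 6
u_1(C vs Q) = 6
max payoff 7 at {A}

BR_1 = {A}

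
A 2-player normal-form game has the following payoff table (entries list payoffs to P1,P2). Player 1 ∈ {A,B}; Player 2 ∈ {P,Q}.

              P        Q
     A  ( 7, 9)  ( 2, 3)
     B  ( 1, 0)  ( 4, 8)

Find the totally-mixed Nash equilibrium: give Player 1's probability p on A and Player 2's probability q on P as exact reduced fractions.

P1 indiff ⇒ q·7+(1-q)·2 = q·1+(1-q)·4 ⇒ q(6) = (1-q)(2) ⇒ q = 1/4
P2 indiff ⇒ p·9+(1-p)·0 = p·3+(1-p)·8 ⇒ p(6) = (1-p)(8) ⇒ p = 4/7

P1 mixes 4/7 on A; P2 mixes 1/4 on P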